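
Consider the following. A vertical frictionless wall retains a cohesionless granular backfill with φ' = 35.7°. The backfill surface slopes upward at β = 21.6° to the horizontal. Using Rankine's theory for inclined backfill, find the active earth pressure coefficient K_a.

0.321

K_a = cos β · (cos β − √(cos²β − cos²φ)) / (cos β + √(cos²β − cos²φ)).
cos β = 0.9298, cos φ = 0.8121, √(cos²β − cos²φ) = 0.4528.
K_a = 0.9298 × (0.9298 − 0.4528)/(0.9298 + 0.4528) = 0.3208.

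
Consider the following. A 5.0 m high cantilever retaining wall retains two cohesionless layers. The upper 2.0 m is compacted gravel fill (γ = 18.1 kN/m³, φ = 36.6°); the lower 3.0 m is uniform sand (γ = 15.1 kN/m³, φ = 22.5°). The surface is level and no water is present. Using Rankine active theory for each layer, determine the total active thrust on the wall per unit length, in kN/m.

88.0 kN/m

K_a1 = tan²(45°−36.6°/2) = 0.2530; K_a2 = tan²(45°−22.5°/2) = 0.4465.
Layer 1: σ at base = K_a1 γ₁ h₁ = 9.157 kPa; P₁ = ½×9.157×2.0 = 9.157.
Layer 2: σ_v at top = γ₁h₁ = 36.20; σ_h top = K_a2×36.20 = 16.16; σ_h base = K_a2×(36.20+15.1×3.0) = 36.39.
P₂ = ½(16.16+36.39)×3.0 = 78.82. Total P_a = 9.157+78.82 = 87.98 kN/m.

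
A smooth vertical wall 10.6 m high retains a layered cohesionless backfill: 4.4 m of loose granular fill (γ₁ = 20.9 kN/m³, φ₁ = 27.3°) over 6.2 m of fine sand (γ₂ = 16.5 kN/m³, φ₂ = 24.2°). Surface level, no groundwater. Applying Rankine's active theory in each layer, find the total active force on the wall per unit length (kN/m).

446 kN/m

K_a1 = tan²(45°−27.3°/2) = 0.3711; K_a2 = tan²(45°−24.2°/2) = 0.4185.
Layer 1: σ at base = K_a1 γ₁ h₁ = 34.13 kPa; P₁ = ½×34.13×4.4 = 75.08.
Layer 2: σ_v at top = γ₁h₁ = 91.96; σ_h top = K_a2×91.96 = 38.49; σ_h base = K_a2×(91.96+16.5×6.2) = 81.30.
P₂ = ½(38.49+81.30)×6.2 = 371.3. Total P_a = 75.08+371.3 = 446.4 kN/m.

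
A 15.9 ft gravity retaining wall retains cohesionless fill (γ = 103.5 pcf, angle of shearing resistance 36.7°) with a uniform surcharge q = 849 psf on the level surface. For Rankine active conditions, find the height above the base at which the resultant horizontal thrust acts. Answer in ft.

K_a = 0.2519.
Triangular part P₁ = ½K_aγH² = 3295 at H/3 = 5.300 ft; rectangular part P₂ = K_a q H = 3400 at H/2 = 7.950 ft.
ȳ = (P₁·5.300 + P₂·7.950)/(P₁+P₂) = 6.646 ft.

6.65 ft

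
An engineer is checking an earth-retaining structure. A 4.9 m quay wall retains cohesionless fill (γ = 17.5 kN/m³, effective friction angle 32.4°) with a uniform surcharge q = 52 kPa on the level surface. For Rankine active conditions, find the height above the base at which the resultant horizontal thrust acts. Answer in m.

2.08 m

K_a = 0.3022.
Triangular part P₁ = ½K_aγH² = 63.49 at H/3 = 1.633 m; rectangular part P₂ = K_a q H = 77.01 at H/2 = 2.450 m.
ȳ = (P₁·1.633 + P₂·2.450)/(P₁+P₂) = 2.081 m.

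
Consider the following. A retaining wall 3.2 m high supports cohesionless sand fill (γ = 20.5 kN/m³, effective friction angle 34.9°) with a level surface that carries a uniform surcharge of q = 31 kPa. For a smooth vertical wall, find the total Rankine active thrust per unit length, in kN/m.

55.6 kN/m

K_a = tan²(45° − φ/2) = 0.2721.
Soil triangle: ½ K_a γ H² = 0.5×0.2721×20.5×3.2² = 28.56 kN/m.
Surcharge rectangle: K_a q H = 0.2721×31×3.2 = 27.00 kN/m.
Total = 28.56 + 27.00 = 55.56 kN/m.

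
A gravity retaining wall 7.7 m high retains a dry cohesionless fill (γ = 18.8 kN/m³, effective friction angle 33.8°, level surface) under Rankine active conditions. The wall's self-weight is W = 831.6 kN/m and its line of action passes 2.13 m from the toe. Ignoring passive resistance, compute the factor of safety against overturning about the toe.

4.34

K_a = tan²(45° − 33.8°/2) = 0.2851.
P_a = ½K_aγH² = 0.5×0.2851×18.8×7.7² = 158.9 kN/m, acting at H/3 = 2.567 m above the base.
Overturning moment M_o = P_a × H/3 = 158.9 × 2.567 = 407.8.
Resisting moment M_r = W × 2.13 = 831.6 × 2.13 = 1771.
FS_overturning = M_r/M_o = 1771/407.8 = 4.343.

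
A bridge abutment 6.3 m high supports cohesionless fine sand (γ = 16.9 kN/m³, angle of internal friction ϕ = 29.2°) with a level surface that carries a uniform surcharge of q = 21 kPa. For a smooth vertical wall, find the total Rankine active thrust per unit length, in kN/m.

161 kN/m

K_a = tan²(45° − φ/2) = 0.3442.
Soil triangle: ½ K_a γ H² = 0.5×0.3442×16.9×6.3² = 115.4 kN/m.
Surcharge rectangle: K_a q H = 0.3442×21×6.3 = 45.54 kN/m.
Total = 115.4 + 45.54 = 161.0 kN/m.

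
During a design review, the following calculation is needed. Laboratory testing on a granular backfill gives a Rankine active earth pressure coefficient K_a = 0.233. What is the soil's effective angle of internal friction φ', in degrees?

38.5°

K_a = tan²(45° − φ/2) ⇒ 45° − φ/2 = arctan(√0.233) = 25.77°.
φ = 2(45° − 25.77°) = 38.47°.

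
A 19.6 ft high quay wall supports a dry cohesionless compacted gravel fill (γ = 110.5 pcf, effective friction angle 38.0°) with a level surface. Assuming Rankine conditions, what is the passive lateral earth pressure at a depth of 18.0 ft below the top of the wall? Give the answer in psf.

K_p = (1 + sin φ)/(1 − sin φ) = 4.204.
σ_h = K_p γ z = 4.204 × 110.5 × 18.0 = 8361 psf.

8360 psf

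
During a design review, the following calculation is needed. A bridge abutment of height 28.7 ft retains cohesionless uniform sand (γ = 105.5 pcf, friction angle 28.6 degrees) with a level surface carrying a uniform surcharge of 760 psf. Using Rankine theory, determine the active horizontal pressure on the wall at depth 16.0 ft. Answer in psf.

K_a = (1 − sin φ)/(1 + sin φ) = 0.3525.
σ_v = γz + q = 105.5 × 16.0 + 760 = 2448 psf.
σ_h = K_a σ_v = 0.3525 × 2448 = 863.0 psf.

863 psf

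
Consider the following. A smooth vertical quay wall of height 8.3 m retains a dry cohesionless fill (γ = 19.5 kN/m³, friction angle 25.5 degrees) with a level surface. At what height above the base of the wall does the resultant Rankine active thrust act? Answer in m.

K_a = 0.3981.
The pressure distribution is triangular, so the resultant acts at H/3 above the base = 8.3/3 = 2.767 m.

2.77 m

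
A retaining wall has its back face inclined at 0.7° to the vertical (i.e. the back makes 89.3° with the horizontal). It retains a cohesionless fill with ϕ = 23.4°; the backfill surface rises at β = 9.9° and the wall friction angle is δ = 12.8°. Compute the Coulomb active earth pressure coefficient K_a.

K_a = sin²(α+φ) / [sin²α · sin(α−δ) · (1 + √{sin(φ+δ)sin(φ−β) / (sin(α−δ)sin(α+β))})²].
With α = 89.3°, φ = 23.4°, δ = 12.8°, β = 9.9°: K_a = 0.4603.

0.460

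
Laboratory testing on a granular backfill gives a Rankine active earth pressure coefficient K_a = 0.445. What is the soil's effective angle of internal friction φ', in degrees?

22.6°

K_a = tan²(45° − φ/2) ⇒ 45° − φ/2 = arctan(√0.445) = 33.71°.
φ = 2(45° − 33.71°) = 22.59°.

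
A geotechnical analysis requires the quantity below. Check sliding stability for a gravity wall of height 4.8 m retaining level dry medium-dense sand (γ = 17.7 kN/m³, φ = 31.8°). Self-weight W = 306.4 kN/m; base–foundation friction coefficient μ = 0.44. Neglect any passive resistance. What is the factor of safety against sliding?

2.13

K_a = tan²(45° − 31.8°/2) = 0.3098.
P_a = ½K_aγH² = 0.5×0.3098×17.7×4.8² = 63.17 kN/m, acting at H/3 = 1.600 m above the base.
FS_sliding = μW / P_a = 0.44×306.4 / 63.17 = 2.134.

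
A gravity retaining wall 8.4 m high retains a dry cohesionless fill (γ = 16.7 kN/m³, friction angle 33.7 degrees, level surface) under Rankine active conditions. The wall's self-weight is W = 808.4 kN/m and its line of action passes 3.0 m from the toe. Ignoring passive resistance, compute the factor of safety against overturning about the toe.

K_a = tan²(45° − 33.7°/2) = 0.2863.
P_a = ½K_aγH² = 0.5×0.2863×16.7×8.4² = 168.7 kN/m, acting at H/3 = 2.800 m above the base.
Overturning moment M_o = P_a × H/3 = 168.7 × 2.800 = 472.3.
Resisting moment M_r = W × 3.0 = 808.4 × 3.0 = 2425.
FS_overturning = M_r/M_o = 2425/472.3 = 5.135.

5.13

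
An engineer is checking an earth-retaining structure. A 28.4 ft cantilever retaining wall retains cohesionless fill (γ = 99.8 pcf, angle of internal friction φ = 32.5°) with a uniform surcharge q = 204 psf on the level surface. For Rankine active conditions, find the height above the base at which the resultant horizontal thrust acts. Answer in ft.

10.1 ft

K_a = 0.3010.
Triangular part P₁ = ½K_aγH² = 12110 at H/3 = 9.467 ft; rectangular part P₂ = K_a q H = 1744 at H/2 = 14.20 ft.
ȳ = (P₁·9.467 + P₂·14.20)/(P₁+P₂) = 10.06 ft.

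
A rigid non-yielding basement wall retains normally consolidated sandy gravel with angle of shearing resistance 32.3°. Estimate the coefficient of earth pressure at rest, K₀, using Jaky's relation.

K₀ = 1 − sin φ' = 1 − sin 32.3° = 0.4656.

0.466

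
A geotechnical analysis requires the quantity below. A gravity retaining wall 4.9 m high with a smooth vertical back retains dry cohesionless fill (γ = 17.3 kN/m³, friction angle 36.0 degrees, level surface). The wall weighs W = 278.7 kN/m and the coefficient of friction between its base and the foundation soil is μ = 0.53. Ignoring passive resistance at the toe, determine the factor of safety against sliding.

K_a = tan²(45° − 36.0°/2) = 0.2596.
P_a = ½K_aγH² = 0.5×0.2596×17.3×4.9² = 53.92 kN/m, acting at H/3 = 1.633 m above the base.
FS_sliding = μW / P_a = 0.53×278.7 / 53.92 = 2.740.

2.74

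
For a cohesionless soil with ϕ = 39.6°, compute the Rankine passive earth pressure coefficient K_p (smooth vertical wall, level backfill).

4.52

K_p = (1 + sin φ)/(1 − sin φ) = tan²(45° + 39.6°/2) = 4.516.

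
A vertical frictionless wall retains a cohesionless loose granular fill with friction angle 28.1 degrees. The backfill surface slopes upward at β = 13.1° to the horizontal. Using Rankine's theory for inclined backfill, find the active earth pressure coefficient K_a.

K_a = cos β · (cos β − √(cos²β − cos²φ)) / (cos β + √(cos²β − cos²φ)).
cos β = 0.9740, cos φ = 0.8821, √(cos²β − cos²φ) = 0.4129.
K_a = 0.9740 × (0.9740 − 0.4129)/(0.9740 + 0.4129) = 0.3940.

0.394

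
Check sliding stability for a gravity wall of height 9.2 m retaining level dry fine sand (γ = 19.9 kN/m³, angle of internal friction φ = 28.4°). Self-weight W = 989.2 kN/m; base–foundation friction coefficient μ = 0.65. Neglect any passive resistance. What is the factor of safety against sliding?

2.15

K_a = tan²(45° − 28.4°/2) = 0.3554.
P_a = ½K_aγH² = 0.5×0.3554×19.9×9.2² = 299.3 kN/m, acting at H/3 = 3.067 m above the base.
FS_sliding = μW / P_a = 0.65×989.2 / 299.3 = 2.148.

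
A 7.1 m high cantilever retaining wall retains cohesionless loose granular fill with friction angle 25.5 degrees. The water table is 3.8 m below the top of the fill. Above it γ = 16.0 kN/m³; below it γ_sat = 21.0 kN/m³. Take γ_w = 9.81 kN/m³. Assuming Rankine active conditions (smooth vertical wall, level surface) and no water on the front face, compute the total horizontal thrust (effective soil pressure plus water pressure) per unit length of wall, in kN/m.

204 kN/m

K_a = tan²(45° − φ/2) = 0.3981.
γ' = 21.0 − 9.81 = 11.19 kN/m³. Depth below WT = 3.3 m.
σ'_h at WT = K_a γ d_w = 24.20 kPa; at base = 24.20 + K_a γ' × 3.3 = 38.91 kPa.
P₁ (0–3.8 m) = ½×24.20×3.8 = 45.99. P₂ (3.8–7.1 m) = ½(24.20+38.91)×3.3 = 104.1.
P_w = ½ γ_w h₂² = 0.5×9.81×3.3² = 53.42. Total = 45.99+104.1+53.42 = 203.5 kN/m.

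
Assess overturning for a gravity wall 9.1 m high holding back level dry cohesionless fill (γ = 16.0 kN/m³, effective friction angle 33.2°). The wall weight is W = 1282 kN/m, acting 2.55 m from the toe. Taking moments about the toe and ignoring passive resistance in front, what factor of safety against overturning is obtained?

5.56

K_a = tan²(45° − 33.2°/2) = 0.2924.
P_a = ½K_aγH² = 0.5×0.2924×16.0×9.1² = 193.7 kN/m, acting at H/3 = 3.033 m above the base.
Overturning moment M_o = P_a × H/3 = 193.7 × 3.033 = 587.5.
Resisting moment M_r = W × 2.55 = 1282 × 2.55 = 3269.
FS_overturning = M_r/M_o = 3269/587.5 = 5.564.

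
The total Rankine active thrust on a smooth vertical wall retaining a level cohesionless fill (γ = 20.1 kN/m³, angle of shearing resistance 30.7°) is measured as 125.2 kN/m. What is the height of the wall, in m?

6.20 m

K_a = 0.3240. P_a = ½ K_a γ H² ⇒ H = √(2P_a/(K_a γ)).
H = √(2×125.2/(0.3240×20.1)) = 6.201 m.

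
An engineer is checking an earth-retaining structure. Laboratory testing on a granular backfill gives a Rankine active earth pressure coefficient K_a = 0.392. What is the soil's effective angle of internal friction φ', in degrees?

K_a = tan²(45° − φ/2) ⇒ 45° − φ/2 = arctan(√0.392) = 32.05°.
φ = 2(45° − 32.05°) = 25.90°.

25.9°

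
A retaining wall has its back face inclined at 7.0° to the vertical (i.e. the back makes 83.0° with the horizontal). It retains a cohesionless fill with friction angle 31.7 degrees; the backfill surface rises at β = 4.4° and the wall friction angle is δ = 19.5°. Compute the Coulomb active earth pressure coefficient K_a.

0.351

K_a = sin²(α+φ) / [sin²α · sin(α−δ) · (1 + √{sin(φ+δ)sin(φ−β) / (sin(α−δ)sin(α+β))})²].
With α = 83.0°, φ = 31.7°, δ = 19.5°, β = 4.4°: K_a = 0.3514.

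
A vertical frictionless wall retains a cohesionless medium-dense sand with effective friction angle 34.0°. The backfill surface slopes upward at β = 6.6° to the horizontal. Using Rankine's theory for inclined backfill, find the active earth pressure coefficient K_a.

K_a = cos β · (cos β − √(cos²β − cos²φ)) / (cos β + √(cos²β − cos²φ)).
cos β = 0.9934, cos φ = 0.8290, √(cos²β − cos²φ) = 0.5473.
K_a = 0.9934 × (0.9934 − 0.5473)/(0.9934 + 0.5473) = 0.2877.

0.288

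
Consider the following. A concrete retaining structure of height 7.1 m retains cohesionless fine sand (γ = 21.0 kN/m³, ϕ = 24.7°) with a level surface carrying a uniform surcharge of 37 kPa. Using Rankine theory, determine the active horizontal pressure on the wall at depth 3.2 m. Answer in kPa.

K_a = (1 − sin φ)/(1 + sin φ) = 0.4106.
σ_v = γz + q = 21.0 × 3.2 + 37 = 104.2 kPa.
σ_h = K_a σ_v = 0.4106 × 104.2 = 42.78 kPa.

42.8 kPa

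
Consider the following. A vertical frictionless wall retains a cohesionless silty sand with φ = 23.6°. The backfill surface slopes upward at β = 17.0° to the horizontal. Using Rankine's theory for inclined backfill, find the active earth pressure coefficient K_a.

K_a = cos β · (cos β − √(cos²β − cos²φ)) / (cos β + √(cos²β − cos²φ)).
cos β = 0.9563, cos φ = 0.9164, √(cos²β − cos²φ) = 0.2735.
K_a = 0.9563 × (0.9563 − 0.2735)/(0.9563 + 0.2735) = 0.5310.

0.531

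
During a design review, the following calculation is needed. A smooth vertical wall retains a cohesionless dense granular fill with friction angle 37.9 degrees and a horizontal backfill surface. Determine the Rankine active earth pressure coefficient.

K_a = (1 − sin φ)/(1 + sin φ) = (1 − sin 37.9°)/(1 + sin 37.9°) = 0.2389.

0.239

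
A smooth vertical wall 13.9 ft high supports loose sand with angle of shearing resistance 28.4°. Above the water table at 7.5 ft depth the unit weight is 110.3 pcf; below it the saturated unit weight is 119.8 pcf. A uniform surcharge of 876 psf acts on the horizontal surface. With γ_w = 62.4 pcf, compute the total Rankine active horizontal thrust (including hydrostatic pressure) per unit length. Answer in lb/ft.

K_a = tan²(45° − φ/2) = 0.3554.
γ' = 119.8 − 62.4 = 57.40 pcf. h₂ = H − d_w = 6.4 ft.
σ'_h: at surface K_a·q = 311.3; at WT K_a(q+γd_w) = 605.3; at base K_a(q+γd_w+γ'h₂) = 735.8 psf.
P₁ = ½(311.3+605.3)×7.5 = 3437; P₂ = ½(605.3+735.8)×6.4 = 4291; P_w = ½γ_w h₂² = 1278.
Total = 3437+4291+1278 = 9006 lb/ft.

9010 lb/ft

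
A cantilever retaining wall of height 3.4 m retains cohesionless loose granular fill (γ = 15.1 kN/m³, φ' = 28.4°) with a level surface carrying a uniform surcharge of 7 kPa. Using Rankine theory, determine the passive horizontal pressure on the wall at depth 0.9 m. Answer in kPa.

K_p = (1 + sin φ)/(1 − sin φ) = 2.814.
σ_v = γz + q = 15.1 × 0.9 + 7 = 20.59 kPa.
σ_h = K_p σ_v = 2.814 × 20.59 = 57.94 kPa.

57.9 kPa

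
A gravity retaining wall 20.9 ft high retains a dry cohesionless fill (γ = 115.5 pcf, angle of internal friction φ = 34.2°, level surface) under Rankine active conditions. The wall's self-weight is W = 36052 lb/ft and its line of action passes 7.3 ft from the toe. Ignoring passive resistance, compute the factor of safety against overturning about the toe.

5.34

K_a = tan²(45° − 34.2°/2) = 0.2803.
P_a = ½K_aγH² = 0.5×0.2803×115.5×20.9² = 7072 lb/ft, acting at H/3 = 6.967 ft above the base.
Overturning moment M_o = P_a × H/3 = 7072 × 6.967 = 49270.
Resisting moment M_r = W × 7.3 = 36052 × 7.3 = 263200.
FS_overturning = M_r/M_o = 263200/49270 = 5.342.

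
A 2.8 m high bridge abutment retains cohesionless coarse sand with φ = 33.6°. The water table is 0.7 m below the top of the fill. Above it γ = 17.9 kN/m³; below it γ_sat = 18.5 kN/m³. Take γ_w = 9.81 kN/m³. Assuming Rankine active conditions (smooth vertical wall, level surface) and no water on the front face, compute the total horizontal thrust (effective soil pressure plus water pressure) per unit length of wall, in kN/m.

K_a = tan²(45° − φ/2) = 0.2875.
γ' = 18.5 − 9.81 = 8.690 kN/m³. Depth below WT = 2.1 m.
σ'_h at WT = K_a γ d_w = 3.602 kPa; at base = 3.602 + K_a γ' × 2.1 = 8.849 kPa.
P₁ (0–0.7 m) = ½×3.602×0.7 = 1.261. P₂ (0.7–2.8 m) = ½(3.602+8.849)×2.1 = 13.07.
P_w = ½ γ_w h₂² = 0.5×9.81×2.1² = 21.63. Total = 1.261+13.07+21.63 = 35.97 kN/m.

36.0 kN/m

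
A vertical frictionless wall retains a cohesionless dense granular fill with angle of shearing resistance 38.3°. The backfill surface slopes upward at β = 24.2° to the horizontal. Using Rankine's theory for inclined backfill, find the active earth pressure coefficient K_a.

0.296

K_a = cos β · (cos β − √(cos²β − cos²φ)) / (cos β + √(cos²β − cos²φ)).
cos β = 0.9121, cos φ = 0.7848, √(cos²β − cos²φ) = 0.4649.
K_a = 0.9121 × (0.9121 − 0.4649)/(0.9121 + 0.4649) = 0.2963.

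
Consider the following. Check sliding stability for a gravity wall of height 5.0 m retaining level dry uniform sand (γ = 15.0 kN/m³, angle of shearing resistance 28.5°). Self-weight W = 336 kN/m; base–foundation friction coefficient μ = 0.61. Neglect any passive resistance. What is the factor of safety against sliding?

K_a = tan²(45° − 28.5°/2) = 0.3540.
P_a = ½K_aγH² = 0.5×0.3540×15.0×5.0² = 66.37 kN/m, acting at H/3 = 1.667 m above the base.
FS_sliding = μW / P_a = 0.61×336 / 66.37 = 3.088.

3.09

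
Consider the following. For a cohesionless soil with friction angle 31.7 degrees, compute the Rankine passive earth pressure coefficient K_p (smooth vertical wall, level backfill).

3.21

K_p = (1 + sin φ)/(1 − sin φ) = tan²(45° + 31.7°/2) = 3.215.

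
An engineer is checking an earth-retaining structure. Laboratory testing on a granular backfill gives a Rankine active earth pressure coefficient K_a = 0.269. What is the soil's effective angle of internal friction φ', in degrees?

35.2°

K_a = tan²(45° − φ/2) ⇒ 45° − φ/2 = arctan(√0.269) = 27.41°.
φ = 2(45° − 27.41°) = 35.17°.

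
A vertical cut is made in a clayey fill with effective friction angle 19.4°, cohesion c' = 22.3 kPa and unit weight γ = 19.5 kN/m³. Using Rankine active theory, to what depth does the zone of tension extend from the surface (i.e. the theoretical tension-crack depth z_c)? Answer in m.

3.23 m

K_a = tan²(45° − 19.4°/2) = 0.5013; √K_a = 0.7080.
The active pressure is zero where K_a γ z = 2c√K_a, so z_c = 2c/(γ√K_a) = 2×22.3/(19.5×0.7080) = 3.230 m.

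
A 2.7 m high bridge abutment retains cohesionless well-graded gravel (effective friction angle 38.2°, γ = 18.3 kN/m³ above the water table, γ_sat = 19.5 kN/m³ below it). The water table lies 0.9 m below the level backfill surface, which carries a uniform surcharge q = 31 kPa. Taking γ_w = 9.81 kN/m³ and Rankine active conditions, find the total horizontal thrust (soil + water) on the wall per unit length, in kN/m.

48.1 kN/m

K_a = tan²(45° − φ/2) = 0.2358.
γ' = 19.5 − 9.81 = 9.690 kN/m³. h₂ = H − d_w = 1.8 m.
σ'_h: at surface K_a·q = 7.309; at WT K_a(q+γd_w) = 11.19; at base K_a(q+γd_w+γ'h₂) = 15.31 kPa.
P₁ = ½(7.309+11.19)×0.9 = 8.326; P₂ = ½(11.19+15.31)×1.8 = 23.85; P_w = ½γ_w h₂² = 15.89.
Total = 8.326+23.85+15.89 = 48.07 kN/m.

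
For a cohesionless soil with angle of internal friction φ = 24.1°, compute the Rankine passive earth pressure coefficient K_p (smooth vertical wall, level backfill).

K_p = (1 + sin φ)/(1 − sin φ) = tan²(45° + 24.1°/2) = 2.380.

2.38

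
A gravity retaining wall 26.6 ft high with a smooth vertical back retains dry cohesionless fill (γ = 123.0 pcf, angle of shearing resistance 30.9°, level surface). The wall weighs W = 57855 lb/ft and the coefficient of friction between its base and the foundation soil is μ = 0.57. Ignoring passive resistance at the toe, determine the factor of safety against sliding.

2.36

K_a = tan²(45° − 30.9°/2) = 0.3214.
P_a = ½K_aγH² = 0.5×0.3214×123.0×26.6² = 13990 lb/ft, acting at H/3 = 8.867 ft above the base.
FS_sliding = μW / P_a = 0.57×57855 / 13990 = 2.358.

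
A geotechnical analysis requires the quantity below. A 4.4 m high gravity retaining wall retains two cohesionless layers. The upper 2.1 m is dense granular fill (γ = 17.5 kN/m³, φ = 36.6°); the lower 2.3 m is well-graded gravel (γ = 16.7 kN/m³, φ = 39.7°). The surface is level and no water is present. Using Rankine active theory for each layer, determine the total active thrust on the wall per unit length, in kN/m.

38.1 kN/m

K_a1 = tan²(45°−36.6°/2) = 0.2530; K_a2 = tan²(45°−39.7°/2) = 0.2204.
Layer 1: σ at base = K_a1 γ₁ h₁ = 9.296 kPa; P₁ = ½×9.296×2.1 = 9.761.
Layer 2: σ_v at top = γ₁h₁ = 36.75; σ_h top = K_a2×36.75 = 8.101; σ_h base = K_a2×(36.75+16.7×2.3) = 16.57.
P₂ = ½(8.101+16.57)×2.3 = 28.37. Total P_a = 9.761+28.37 = 38.13 kN/m.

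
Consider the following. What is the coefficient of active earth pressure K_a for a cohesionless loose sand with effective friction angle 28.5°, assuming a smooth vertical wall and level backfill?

0.354

K_a = (1 − sin φ)/(1 + sin φ) = (1 − sin 28.5°)/(1 + sin 28.5°) = 0.3540.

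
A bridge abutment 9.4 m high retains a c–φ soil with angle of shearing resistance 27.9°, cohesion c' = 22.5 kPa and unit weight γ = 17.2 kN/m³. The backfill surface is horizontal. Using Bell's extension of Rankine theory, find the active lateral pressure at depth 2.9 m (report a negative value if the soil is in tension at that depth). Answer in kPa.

K_a = (1 − sin φ)/(1 + sin φ) = 0.3625.
σ_a = K_a γ z − 2c√K_a = 0.3625×17.2×2.9 − 2×22.5×0.6020 = -9.013 kPa.

-9.01 kPa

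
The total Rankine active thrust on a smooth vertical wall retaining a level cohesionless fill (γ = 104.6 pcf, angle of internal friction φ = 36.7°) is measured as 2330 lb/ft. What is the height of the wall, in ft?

K_a = 0.2519. P_a = ½ K_a γ H² ⇒ H = √(2P_a/(K_a γ)).
H = √(2×2330/(0.2519×104.6)) = 13.30 ft.

13.3 ft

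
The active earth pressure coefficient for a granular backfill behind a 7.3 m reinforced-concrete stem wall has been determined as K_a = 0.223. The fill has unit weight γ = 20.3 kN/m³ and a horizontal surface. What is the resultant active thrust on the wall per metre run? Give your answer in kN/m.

P = ½ K_a γ H² = 0.5 × 0.223 × 20.3 × 7.3² = 120.6 kN/m.

121 kN/m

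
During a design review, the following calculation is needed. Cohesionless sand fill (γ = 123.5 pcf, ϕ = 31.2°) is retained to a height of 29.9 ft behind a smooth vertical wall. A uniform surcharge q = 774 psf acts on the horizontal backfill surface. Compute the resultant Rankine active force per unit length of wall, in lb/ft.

K_a = tan²(45° − φ/2) = 0.3175.
Soil triangle: ½ K_a γ H² = 0.5×0.3175×123.5×29.9² = 17530 lb/ft.
Surcharge rectangle: K_a q H = 0.3175×774×29.9 = 7348 lb/ft.
Total = 17530 + 7348 = 24880 lb/ft.

24900 lb/ft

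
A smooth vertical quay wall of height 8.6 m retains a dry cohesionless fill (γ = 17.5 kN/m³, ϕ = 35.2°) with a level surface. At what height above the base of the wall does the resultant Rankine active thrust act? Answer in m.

2.87 m

K_a = 0.2687.
The pressure distribution is triangular, so the resultant acts at H/3 above the base = 8.6/3 = 2.867 m.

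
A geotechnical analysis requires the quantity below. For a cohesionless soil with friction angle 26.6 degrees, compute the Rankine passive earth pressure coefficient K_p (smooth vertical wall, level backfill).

K_p = (1 + sin φ)/(1 − sin φ) = tan²(45° + 26.6°/2) = 2.622.

2.62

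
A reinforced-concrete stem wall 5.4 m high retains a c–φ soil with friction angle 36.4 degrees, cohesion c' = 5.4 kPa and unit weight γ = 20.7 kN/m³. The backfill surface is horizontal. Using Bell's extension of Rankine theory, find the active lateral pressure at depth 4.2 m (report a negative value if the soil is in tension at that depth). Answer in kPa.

K_a = (1 − sin φ)/(1 + sin φ) = 0.2552.
σ_a = K_a γ z − 2c√K_a = 0.2552×20.7×4.2 − 2×5.4×0.5051 = 16.73 kPa.

16.7 kPa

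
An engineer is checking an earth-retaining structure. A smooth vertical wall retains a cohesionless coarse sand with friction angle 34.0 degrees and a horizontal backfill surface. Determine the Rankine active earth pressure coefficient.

K_a = (1 − sin φ)/(1 + sin φ) = (1 − sin 34.0°)/(1 + sin 34.0°) = 0.2827.

0.283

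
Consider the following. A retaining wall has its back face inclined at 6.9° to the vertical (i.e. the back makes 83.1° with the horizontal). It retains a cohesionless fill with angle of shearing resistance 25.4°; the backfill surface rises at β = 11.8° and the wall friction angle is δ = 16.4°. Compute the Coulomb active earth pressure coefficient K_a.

K_a = sin²(α+φ) / [sin²α · sin(α−δ) · (1 + √{sin(φ+δ)sin(φ−β) / (sin(α−δ)sin(α+β))})²].
With α = 83.1°, φ = 25.4°, δ = 16.4°, β = 11.8°: K_a = 0.4970.

0.497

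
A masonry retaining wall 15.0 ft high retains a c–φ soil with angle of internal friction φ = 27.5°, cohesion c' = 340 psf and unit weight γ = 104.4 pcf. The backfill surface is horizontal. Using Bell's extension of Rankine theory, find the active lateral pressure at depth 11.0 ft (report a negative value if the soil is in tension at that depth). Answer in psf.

K_a = (1 − sin φ)/(1 + sin φ) = 0.3682.
σ_a = K_a γ z − 2c√K_a = 0.3682×104.4×11.0 − 2×340×0.6068 = 10.23 psf.

10.2 psf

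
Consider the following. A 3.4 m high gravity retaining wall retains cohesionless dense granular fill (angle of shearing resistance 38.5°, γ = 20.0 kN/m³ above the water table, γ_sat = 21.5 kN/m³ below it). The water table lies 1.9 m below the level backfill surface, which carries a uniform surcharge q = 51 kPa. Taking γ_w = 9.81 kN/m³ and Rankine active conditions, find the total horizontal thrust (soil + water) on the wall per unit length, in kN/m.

76.1 kN/m

K_a = tan²(45° − φ/2) = 0.2327.
γ' = 21.5 − 9.81 = 11.69 kN/m³. h₂ = H − d_w = 1.5 m.
σ'_h: at surface K_a·q = 11.87; at WT K_a(q+γd_w) = 20.71; at base K_a(q+γd_w+γ'h₂) = 24.79 kPa.
P₁ = ½(11.87+20.71)×1.9 = 30.94; P₂ = ½(20.71+24.79)×1.5 = 34.12; P_w = ½γ_w h₂² = 11.04.
Total = 30.94+34.12+11.04 = 76.10 kN/m.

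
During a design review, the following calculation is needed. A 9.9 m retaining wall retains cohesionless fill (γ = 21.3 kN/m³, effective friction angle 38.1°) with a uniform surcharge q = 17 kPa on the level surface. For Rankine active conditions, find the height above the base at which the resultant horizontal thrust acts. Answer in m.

3.53 m

K_a = 0.2368.
Triangular part P₁ = ½K_aγH² = 247.2 at H/3 = 3.300 m; rectangular part P₂ = K_a q H = 39.86 at H/2 = 4.950 m.
ȳ = (P₁·3.300 + P₂·4.950)/(P₁+P₂) = 3.529 m.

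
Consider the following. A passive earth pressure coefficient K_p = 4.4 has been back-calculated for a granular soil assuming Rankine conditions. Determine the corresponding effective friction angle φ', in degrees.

39.0°

K_p = (1+sin φ)/(1−sin φ) ⇒ sin φ = (K_p − 1)/(K_p + 1) = 0.6296.
φ = arcsin(0.6296) = 39.02°.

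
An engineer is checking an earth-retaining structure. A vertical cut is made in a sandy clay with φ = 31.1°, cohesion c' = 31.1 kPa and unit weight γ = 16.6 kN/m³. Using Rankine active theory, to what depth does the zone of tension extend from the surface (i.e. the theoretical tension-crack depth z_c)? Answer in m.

K_a = tan²(45° − 31.1°/2) = 0.3188; √K_a = 0.5646.
The active pressure is zero where K_a γ z = 2c√K_a, so z_c = 2c/(γ√K_a) = 2×31.1/(16.6×0.5646) = 6.636 m.

6.64 m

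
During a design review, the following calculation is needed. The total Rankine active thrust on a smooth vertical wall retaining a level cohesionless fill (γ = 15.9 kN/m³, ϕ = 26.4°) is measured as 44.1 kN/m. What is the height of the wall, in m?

K_a = 0.3844. P_a = ½ K_a γ H² ⇒ H = √(2P_a/(K_a γ)).
H = √(2×44.1/(0.3844×15.9)) = 3.799 m.

3.80 m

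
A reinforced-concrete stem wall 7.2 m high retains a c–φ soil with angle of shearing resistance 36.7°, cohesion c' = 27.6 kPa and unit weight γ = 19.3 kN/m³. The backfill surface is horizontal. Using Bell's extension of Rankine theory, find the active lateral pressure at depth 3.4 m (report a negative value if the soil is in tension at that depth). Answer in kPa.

K_a = (1 − sin φ)/(1 + sin φ) = 0.2519.
σ_a = K_a γ z − 2c√K_a = 0.2519×19.3×3.4 − 2×27.6×0.5019 = -11.18 kPa.

-11.2 kPa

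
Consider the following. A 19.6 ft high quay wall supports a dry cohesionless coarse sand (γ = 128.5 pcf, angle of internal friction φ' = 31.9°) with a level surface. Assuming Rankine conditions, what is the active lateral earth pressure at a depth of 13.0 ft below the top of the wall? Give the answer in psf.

K_a = (1 − sin φ)/(1 + sin φ) = 0.3085.
σ_h = K_a γ z = 0.3085 × 128.5 × 13.0 = 515.4 psf.

515 psf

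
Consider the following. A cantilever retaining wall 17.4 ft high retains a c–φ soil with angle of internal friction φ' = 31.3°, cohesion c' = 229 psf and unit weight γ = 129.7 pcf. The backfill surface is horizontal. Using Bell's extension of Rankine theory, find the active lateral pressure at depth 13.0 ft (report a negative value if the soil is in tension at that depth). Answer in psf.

K_a = (1 − sin φ)/(1 + sin φ) = 0.3162.
σ_a = K_a γ z − 2c√K_a = 0.3162×129.7×13.0 − 2×229×0.5623 = 275.6 psf.

276 psf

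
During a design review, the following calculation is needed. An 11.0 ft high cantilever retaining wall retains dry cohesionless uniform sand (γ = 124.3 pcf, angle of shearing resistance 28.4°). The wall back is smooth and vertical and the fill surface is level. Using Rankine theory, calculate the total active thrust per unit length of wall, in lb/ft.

K_a = tan²(45° − φ/2) = 0.3554.
P_a = ½ K_a γ H² = 0.5 × 0.3554 × 124.3 × 11.0² = 2672 lb/ft.

2670 lb/ft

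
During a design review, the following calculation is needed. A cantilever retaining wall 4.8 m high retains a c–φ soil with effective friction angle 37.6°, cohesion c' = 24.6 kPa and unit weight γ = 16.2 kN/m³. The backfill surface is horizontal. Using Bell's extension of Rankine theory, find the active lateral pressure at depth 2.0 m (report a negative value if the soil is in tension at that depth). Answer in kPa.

K_a = (1 − sin φ)/(1 + sin φ) = 0.2421.
σ_a = K_a γ z − 2c√K_a = 0.2421×16.2×2.0 − 2×24.6×0.4921 = -16.36 kPa.

-16.4 kPa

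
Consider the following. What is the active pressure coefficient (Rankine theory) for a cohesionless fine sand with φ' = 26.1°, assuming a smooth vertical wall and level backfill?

0.389

K_a = tan²(45° − φ/2) = tan²(31.95°) = 0.3889.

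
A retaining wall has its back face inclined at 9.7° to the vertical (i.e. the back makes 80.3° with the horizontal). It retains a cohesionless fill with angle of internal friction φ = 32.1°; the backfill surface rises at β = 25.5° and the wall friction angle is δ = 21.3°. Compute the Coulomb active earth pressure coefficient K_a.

K_a = sin²(α+φ) / [sin²α · sin(α−δ) · (1 + √{sin(φ+δ)sin(φ−β) / (sin(α−δ)sin(α+β))})²].
With α = 80.3°, φ = 32.1°, δ = 21.3°, β = 25.5°: K_a = 0.5763.

0.576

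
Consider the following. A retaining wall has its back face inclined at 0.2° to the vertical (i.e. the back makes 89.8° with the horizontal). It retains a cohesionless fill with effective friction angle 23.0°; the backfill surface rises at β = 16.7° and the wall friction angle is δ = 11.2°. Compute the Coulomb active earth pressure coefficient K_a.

K_a = sin²(α+φ) / [sin²α · sin(α−δ) · (1 + √{sin(φ+δ)sin(φ−β) / (sin(α−δ)sin(α+β))})²].
With α = 89.8°, φ = 23.0°, δ = 11.2°, β = 16.7°: K_a = 0.5494.

0.549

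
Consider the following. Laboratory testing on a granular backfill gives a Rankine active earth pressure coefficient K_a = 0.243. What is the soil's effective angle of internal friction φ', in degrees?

K_a = tan²(45° − φ/2) ⇒ 45° − φ/2 = arctan(√0.243) = 26.24°.
φ = 2(45° − 26.24°) = 37.52°.

37.5°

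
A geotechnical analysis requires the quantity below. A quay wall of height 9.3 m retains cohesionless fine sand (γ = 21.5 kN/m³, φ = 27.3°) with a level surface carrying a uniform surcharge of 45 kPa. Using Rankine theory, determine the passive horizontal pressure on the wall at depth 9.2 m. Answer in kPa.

K_p = (1 + sin φ)/(1 − sin φ) = 2.694.
σ_v = γz + q = 21.5 × 9.2 + 45 = 242.8 kPa.
σ_h = K_p σ_v = 2.694 × 242.8 = 654.2 kPa.

654 kPa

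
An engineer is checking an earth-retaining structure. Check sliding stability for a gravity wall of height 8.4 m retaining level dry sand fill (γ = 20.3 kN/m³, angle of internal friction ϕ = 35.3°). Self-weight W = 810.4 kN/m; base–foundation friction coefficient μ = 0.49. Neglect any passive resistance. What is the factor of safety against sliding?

2.07

K_a = tan²(45° − 35.3°/2) = 0.2675.
P_a = ½K_aγH² = 0.5×0.2675×20.3×8.4² = 191.6 kN/m, acting at H/3 = 2.800 m above the base.
FS_sliding = μW / P_a = 0.49×810.4 / 191.6 = 2.072.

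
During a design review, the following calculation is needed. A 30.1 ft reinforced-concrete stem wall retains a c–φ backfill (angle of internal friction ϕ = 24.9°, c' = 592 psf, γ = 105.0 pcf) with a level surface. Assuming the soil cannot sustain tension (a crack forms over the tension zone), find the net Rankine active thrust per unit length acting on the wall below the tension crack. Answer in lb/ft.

K_a = 0.4074; √K_a = 0.6383.
Tension-crack depth z_c = 2c/(γ√K_a) = 2×592/(105.0×0.6383) = 17.67 ft.
σ_a at base = K_a γ H − 2c√K_a = 0.4074×105.0×30.1 − 2×592×0.6383 = 531.9 psf.
P_a = ½ × 531.9 × (H − z_c) = 0.5×531.9×12.43 = 3307 lb/ft.

3310 lb/ft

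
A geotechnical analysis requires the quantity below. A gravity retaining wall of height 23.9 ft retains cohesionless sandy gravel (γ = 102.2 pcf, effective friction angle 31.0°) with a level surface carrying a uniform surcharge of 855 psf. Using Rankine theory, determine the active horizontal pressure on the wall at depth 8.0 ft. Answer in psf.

535 psf

K_a = (1 − sin φ)/(1 + sin φ) = 0.3201.
σ_v = γz + q = 102.2 × 8.0 + 855 = 1673 psf.
σ_h = K_a σ_v = 0.3201 × 1673 = 535.4 psf.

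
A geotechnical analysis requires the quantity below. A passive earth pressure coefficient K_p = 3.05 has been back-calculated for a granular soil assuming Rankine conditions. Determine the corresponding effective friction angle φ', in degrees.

30.4°

K_p = (1+sin φ)/(1−sin φ) ⇒ sin φ = (K_p − 1)/(K_p + 1) = 0.5062.
φ = arcsin(0.5062) = 30.41°.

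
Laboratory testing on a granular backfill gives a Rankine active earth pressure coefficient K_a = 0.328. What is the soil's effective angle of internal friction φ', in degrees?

30.4°

K_a = tan²(45° − φ/2) ⇒ 45° − φ/2 = arctan(√0.328) = 29.80°.
φ = 2(45° − 29.80°) = 30.40°.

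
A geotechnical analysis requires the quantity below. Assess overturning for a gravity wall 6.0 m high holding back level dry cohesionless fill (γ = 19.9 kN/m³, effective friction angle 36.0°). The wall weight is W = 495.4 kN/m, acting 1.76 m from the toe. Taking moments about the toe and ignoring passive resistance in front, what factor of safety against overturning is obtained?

4.69

K_a = tan²(45° − 36.0°/2) = 0.2596.
P_a = ½K_aγH² = 0.5×0.2596×19.9×6.0² = 92.99 kN/m, acting at H/3 = 2.000 m above the base.
Overturning moment M_o = P_a × H/3 = 92.99 × 2.000 = 186.0.
Resisting moment M_r = W × 1.76 = 495.4 × 1.76 = 871.9.
FS_overturning = M_r/M_o = 871.9/186.0 = 4.688.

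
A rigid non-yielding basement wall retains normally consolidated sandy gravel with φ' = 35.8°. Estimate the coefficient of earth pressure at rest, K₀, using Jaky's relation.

0.415

K₀ = 1 − sin φ' = 1 − sin 35.8° = 0.4150.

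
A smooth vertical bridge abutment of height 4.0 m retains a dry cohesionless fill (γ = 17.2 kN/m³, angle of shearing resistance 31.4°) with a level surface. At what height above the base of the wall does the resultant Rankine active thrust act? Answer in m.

1.33 m

K_a = 0.3149.
The pressure distribution is triangular, so the resultant acts at H/3 above the base = 4.0/3 = 1.333 m.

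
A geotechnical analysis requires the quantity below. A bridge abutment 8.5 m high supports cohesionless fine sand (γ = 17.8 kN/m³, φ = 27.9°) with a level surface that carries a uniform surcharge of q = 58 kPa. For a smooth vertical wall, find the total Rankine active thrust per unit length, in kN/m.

412 kN/m

K_a = tan²(45° − φ/2) = 0.3625.
Soil triangle: ½ K_a γ H² = 0.5×0.3625×17.8×8.5² = 233.1 kN/m.
Surcharge rectangle: K_a q H = 0.3625×58×8.5 = 178.7 kN/m.
Total = 233.1 + 178.7 = 411.8 kN/m.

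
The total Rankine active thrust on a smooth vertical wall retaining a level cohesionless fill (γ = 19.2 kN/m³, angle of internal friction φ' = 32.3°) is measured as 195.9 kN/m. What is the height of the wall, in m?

8.20 m

K_a = 0.3035. P_a = ½ K_a γ H² ⇒ H = √(2P_a/(K_a γ)).
H = √(2×195.9/(0.3035×19.2)) = 8.200 m.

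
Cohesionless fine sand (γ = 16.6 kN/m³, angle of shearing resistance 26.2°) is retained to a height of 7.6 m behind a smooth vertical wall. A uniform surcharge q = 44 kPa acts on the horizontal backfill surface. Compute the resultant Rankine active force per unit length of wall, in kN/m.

K_a = tan²(45° − φ/2) = 0.3874.
Soil triangle: ½ K_a γ H² = 0.5×0.3874×16.6×7.6² = 185.7 kN/m.
Surcharge rectangle: K_a q H = 0.3874×44×7.6 = 129.6 kN/m.
Total = 185.7 + 129.6 = 315.3 kN/m.

315 kN/m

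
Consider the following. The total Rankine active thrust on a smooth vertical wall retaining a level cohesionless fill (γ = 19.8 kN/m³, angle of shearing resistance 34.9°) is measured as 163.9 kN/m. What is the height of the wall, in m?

K_a = 0.2721. P_a = ½ K_a γ H² ⇒ H = √(2P_a/(K_a γ)).
H = √(2×163.9/(0.2721×19.8)) = 7.800 m.

7.80 m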